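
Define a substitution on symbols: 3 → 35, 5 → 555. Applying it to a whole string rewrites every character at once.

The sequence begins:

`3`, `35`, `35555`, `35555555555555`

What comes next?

φ(35555555555555) expands symbol-by-symbol to 35 555 555 555 555 555 555 555 555 555 555 555 555 555; joining the 14 pieces gives the next term.

35555555555555555555555555555555555555555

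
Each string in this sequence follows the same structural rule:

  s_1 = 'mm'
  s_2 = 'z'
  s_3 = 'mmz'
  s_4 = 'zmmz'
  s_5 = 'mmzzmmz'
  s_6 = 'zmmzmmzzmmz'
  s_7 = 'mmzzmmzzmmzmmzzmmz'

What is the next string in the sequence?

Each term (from the third on) is the two preceding terms concatenated in order: term 3 = mm·z = mmz.
Continuing: zmmzmmzzmmz · mmzzmmzzmmzmmzzmmz gives term 8.

zmmzmmzzmmzmmzzmmzzmmzmmzzmmz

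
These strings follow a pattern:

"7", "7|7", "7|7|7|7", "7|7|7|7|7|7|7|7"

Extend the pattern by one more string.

Every step duplicates the string with '|' between the halves.
Doubling 7|7|7|7|7|7|7|7 with '|' between the halves:

7|7|7|7|7|7|7|7|7|7|7|7|7|7|7|7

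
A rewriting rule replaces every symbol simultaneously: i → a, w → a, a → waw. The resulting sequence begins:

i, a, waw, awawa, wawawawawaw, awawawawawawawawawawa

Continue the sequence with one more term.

φ(awawawawawawawawawawa) expands symbol-by-symbol to waw a waw a waw a waw a waw a waw a waw a waw a waw a waw a waw; joining the 21 pieces gives the next term.

wawawawawawawawawawawawawawawawawawawawawaw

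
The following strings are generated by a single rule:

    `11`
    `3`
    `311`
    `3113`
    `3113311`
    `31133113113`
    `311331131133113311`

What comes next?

This is a Fibonacci-style word recurrence s(k) = s(k−1)·s(k−2): e.g. 3·11 = 311.
Continuing: 311331131133113311 · 31133113113 gives term 8.

31133113113311331131133113113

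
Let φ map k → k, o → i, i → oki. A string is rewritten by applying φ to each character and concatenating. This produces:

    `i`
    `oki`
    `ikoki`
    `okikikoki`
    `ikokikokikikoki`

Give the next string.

okikikokikikokikokikikoki

Applying the rule to each of the 15 symbols of ikokikokikikoki gives the pieces oki k i k oki k i k oki k oki k i k oki, which concatenate to the answer.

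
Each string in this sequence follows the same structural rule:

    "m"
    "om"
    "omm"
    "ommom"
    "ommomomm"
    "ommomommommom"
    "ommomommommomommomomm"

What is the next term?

Each term (from the third on) is the previous term followed by the one before it: term 3 = om·m = omm.
So term 8 is ommomommommomommomomm·ommomommommom.

ommomommommomommomommommomommommom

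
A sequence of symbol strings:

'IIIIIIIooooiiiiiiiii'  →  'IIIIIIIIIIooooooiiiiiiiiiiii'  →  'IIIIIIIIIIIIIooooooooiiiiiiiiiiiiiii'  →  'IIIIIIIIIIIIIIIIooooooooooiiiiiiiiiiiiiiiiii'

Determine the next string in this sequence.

The n-th term is 3n+1 I's then 2n o's then 3n+3 i's, where the shown terms are n = 2, 3, 4, 5.
At n = 6 the blocks have lengths 19, 12, 21.

IIIIIIIIIIIIIIIIIIIooooooooooooiiiiiiiiiiiiiiiiiiiii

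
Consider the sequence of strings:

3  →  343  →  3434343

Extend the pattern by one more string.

Each string is two copies of the previous one joined by '4'.
One more doubling of 3434343 gives the answer.

343434343434343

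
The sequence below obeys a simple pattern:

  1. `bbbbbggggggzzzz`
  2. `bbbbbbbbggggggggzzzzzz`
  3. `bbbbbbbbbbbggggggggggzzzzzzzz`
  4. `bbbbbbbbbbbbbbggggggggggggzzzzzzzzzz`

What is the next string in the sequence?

The n-th term is 3n-1 b's then 2n+2 g's then 2n z's, where the shown terms are n = 2, 3, 4, 5.
For the next term, n = 6, so the run lengths are 17, 14, 12.

bbbbbbbbbbbbbbbbbggggggggggggggzzzzzzzzzzzz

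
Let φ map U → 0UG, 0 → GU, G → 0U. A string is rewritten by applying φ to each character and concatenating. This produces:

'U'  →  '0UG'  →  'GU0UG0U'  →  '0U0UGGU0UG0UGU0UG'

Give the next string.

GU0UGGU0UG0U0U0UGGU0UG0UGU0UG0U0UGGU0UG0U

Replace each of the 17 characters of 0U0UGGU0UG0UGU0UG in place — GU 0UG GU 0UG 0U 0U 0UG GU 0UG 0U GU 0UG 0U 0UG GU 0UG 0U — and concatenate.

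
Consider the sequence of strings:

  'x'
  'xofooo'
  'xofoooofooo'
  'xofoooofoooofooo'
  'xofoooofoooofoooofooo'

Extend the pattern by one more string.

xofoooofoooofoooofoooofooo

Each term is the previous one with ofooo appended.
One more step from xofoooofoooofoooofooo gives the answer.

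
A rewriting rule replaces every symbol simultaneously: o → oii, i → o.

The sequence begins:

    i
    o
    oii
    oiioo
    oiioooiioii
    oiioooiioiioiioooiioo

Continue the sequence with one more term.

Rewriting the 21 symbols of oiioooiioiioiioooiioo one by one yields oii o o oii oii oii o o oii o o oii o o oii oii oii o o oii oii; concatenated:

oiioooiioiioiioooiioooiioooiioiioiioooiioii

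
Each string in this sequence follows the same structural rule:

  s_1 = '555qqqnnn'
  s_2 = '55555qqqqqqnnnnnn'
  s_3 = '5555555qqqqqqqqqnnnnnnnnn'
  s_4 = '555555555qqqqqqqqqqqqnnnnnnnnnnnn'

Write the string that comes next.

Term n consists of 2n+1 5's, followed by 3n q's, followed by 3n n's (n = 1, 2, …).
For the next term, n = 5, so the run lengths are 11, 15, 15.

55555555555qqqqqqqqqqqqqqqnnnnnnnnnnnnnnn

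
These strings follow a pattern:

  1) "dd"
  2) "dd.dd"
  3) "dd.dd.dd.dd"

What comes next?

dd.dd.dd.dd.dd.dd.dd.dd

Every step duplicates the string with '.' between the halves.
One more doubling of dd.dd.dd.dd gives the answer.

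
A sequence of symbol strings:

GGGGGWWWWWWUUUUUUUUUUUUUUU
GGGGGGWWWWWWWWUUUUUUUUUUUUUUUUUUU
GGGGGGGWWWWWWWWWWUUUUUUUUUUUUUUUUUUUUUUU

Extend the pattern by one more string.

GGGGGGGGWWWWWWWWWWWWUUUUUUUUUUUUUUUUUUUUUUUUUUU

Reading off run lengths: G runs 5, 6, 7; W runs 6, 8, 10; U runs 15, 19, 23 — each is linear in n, where the shown terms are n = 3, 4, 5.
Setting n = 6 gives 8, 12, 27 characters in each block.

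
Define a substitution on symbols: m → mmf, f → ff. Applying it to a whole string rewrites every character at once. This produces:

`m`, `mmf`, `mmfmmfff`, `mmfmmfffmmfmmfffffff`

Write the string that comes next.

Replace each of the 20 characters of mmfmmfffmmfmmfffffff in place — mmf mmf ff mmf mmf ff ff ff mmf mmf ff mmf mmf ff ff ff ff ff ff ff — and concatenate.

mmfmmfffmmfmmfffffffmmfmmfffmmfmmfffffffffffffff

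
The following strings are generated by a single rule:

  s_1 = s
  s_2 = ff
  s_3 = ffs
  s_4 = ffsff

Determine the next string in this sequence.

ffsffffs

This is a Fibonacci-style word recurrence s(k) = s(k−1)·s(k−2): e.g. ff·s = ffs.
So term 5 is ffsff·ffs.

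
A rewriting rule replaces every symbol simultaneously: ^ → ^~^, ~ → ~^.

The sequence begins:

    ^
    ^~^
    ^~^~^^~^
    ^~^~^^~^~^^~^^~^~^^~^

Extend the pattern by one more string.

^~^~^^~^~^^~^^~^~^^~^~^^~^^~^~^^~^^~^~^^~^~^^~^^~^~^^~^

φ(^~^~^^~^~^^~^^~^~^^~^) expands symbol-by-symbol to ^~^ ~^ ^~^ ~^ ^~^ ^~^ ~^ ^~^ ~^ ^~^ ^~^ ~^ ^~^ ^~^ ~^ ^~^ ~^ ^~^ ^~^ ~^ ^~^; joining the 21 pieces gives the next term.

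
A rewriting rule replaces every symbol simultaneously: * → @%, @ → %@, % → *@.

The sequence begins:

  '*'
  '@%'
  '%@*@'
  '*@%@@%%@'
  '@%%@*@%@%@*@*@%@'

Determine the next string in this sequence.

φ(@%%@*@%@%@*@*@%@) expands symbol-by-symbol to %@ *@ *@ %@ @% %@ *@ %@ *@ %@ @% %@ @% %@ *@ %@; joining the 16 pieces gives the next term.

%@*@*@%@@%%@*@%@*@%@@%%@@%%@*@%@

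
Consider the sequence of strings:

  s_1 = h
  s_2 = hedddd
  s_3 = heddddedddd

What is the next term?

Every step adds edddd to the end: s(k+1) = s(k)·edddd.
Applying this once more to heddddedddd:

heddddeddddedddd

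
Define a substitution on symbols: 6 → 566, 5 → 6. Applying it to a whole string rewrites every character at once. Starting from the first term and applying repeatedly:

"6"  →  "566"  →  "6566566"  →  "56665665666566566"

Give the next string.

65665665666566566656656656665665666566566

Applying the rule to each of the 17 symbols of 56665665666566566 gives the pieces 6 566 566 566 6 566 566 6 566 566 566 6 566 566 6 566 566, which concatenate to the answer.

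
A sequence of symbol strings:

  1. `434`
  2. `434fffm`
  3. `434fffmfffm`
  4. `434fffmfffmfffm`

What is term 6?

434fffmfffmfffmfffmfffm

Each term is the previous one with fffm appended.
From 434fffmfffmfffm, 2 further steps: 434fffmfffmfffm → 434fffmfffmfffmfffm → (answer).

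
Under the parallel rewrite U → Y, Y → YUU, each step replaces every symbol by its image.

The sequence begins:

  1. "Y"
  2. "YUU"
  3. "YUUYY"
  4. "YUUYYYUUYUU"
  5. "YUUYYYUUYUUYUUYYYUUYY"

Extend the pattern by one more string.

YUUYYYUUYUUYUUYYYUUYYYUUYYYUUYUUYUUYYYUUYUU

Applying the rule to each of the 21 symbols of YUUYYYUUYUUYUUYYYUUYY gives the pieces YUU Y Y YUU YUU YUU Y Y YUU Y Y YUU Y Y YUU YUU YUU Y Y YUU YUU, which concatenate to the answer.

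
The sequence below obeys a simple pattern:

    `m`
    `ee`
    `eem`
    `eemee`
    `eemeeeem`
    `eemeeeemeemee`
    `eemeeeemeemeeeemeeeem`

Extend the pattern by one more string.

From term 3 onward, concatenate the last term with the second-to-last: ee·m = eem, eem·ee = eemee, …
The next term joins eemeeeemeemeeeemeeeem and eemeeeemeemee.

eemeeeemeemeeeemeeeemeemeeeemeemee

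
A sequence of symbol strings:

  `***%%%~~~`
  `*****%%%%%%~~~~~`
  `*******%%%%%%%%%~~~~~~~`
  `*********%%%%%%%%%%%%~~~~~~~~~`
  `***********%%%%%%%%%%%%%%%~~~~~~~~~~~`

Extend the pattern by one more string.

Term n consists of 2n+1 *'s, followed by 3n %'s, followed by 2n+1 ~'s (n = 1, 2, …).
At n = 6 the blocks have lengths 13, 18, 13.

*************%%%%%%%%%%%%%%%%%%~~~~~~~~~~~~~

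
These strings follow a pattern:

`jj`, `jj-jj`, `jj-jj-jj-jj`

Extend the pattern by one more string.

Each string is two copies of the previous one joined by '-'.
Doubling jj-jj-jj-jj with '-' between the halves:

jj-jj-jj-jj-jj-jj-jj-jj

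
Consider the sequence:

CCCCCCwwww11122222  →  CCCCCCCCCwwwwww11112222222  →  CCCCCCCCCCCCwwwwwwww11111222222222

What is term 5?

Term n consists of 3n C's, followed by 2n w's, followed by n+1 1's, followed by 2n+1 2's, where the shown terms are n = 2, 3, 4.
Setting n = 6 gives 18, 12, 7, 13 characters in each block.

CCCCCCCCCCCCCCCCCCwwwwwwwwwwww11111112222222222222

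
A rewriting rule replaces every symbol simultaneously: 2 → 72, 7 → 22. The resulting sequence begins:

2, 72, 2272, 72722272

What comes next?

Rewriting each symbol of 72722272: 7→22, 2→72, 7→22, 2→72, 2→72, 2→72, 7→22, 2→72, which concatenates to 22 72 22 72 72 72 22 72.

2272227272722272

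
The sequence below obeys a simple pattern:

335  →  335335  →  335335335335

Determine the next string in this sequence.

335335335335335335335335

Every step duplicates the string.
One more doubling of 335335335335 gives the answer.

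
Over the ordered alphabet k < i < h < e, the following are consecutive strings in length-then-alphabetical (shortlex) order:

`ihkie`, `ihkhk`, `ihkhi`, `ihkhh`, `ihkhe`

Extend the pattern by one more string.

Treat ihkhe as a base-4 numeral over the given alphabet and add one, carrying through any trailing e's.

ihkek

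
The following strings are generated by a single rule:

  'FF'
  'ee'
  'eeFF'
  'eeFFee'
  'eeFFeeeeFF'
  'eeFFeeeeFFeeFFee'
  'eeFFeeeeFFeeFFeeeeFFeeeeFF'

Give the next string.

This is a Fibonacci-style word recurrence s(k) = s(k−1)·s(k−2): e.g. ee·FF = eeFF.
So term 8 is eeFFeeeeFFeeFFeeeeFFeeeeFF·eeFFeeeeFFeeFFee.

eeFFeeeeFFeeFFeeeeFFeeeeFFeeFFeeeeFFeeFFee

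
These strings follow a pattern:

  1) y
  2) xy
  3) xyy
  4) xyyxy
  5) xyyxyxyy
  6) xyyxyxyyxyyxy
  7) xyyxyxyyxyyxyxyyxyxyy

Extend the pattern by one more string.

This is a Fibonacci-style word recurrence s(k) = s(k−1)·s(k−2): e.g. xy·y = xyy.
Continuing: xyyxyxyyxyyxyxyyxyxyy · xyyxyxyyxyyxy gives term 8.

xyyxyxyyxyyxyxyyxyxyyxyyxyxyyxyyxy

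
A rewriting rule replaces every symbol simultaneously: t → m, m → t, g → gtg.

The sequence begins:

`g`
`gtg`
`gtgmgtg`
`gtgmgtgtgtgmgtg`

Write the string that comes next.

gtgmgtgtgtgmgtgmgtgmgtgtgtgmgtg

Replace each of the 15 characters of gtgmgtgtgtgmgtg in place — gtg m gtg t gtg m gtg m gtg m gtg t gtg m gtg — and concatenate.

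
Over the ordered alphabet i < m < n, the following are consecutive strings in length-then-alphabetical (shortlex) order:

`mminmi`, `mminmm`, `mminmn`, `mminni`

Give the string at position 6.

Advancing 2 positions from mminni through mminni → mminnm reaches term 6.

mminnn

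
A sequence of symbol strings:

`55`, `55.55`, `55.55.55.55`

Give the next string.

Each string is two copies of the previous one joined by '.'.
Doubling 55.55.55.55 with '.' between the halves:

55.55.55.55.55.55.55.55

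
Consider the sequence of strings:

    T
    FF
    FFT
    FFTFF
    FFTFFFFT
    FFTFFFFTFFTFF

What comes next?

This is a Fibonacci-style word recurrence s(k) = s(k−1)·s(k−2): e.g. FF·T = FFT.
The next term joins FFTFFFFTFFTFF and FFTFFFFT.

FFTFFFFTFFTFFFFTFFFFT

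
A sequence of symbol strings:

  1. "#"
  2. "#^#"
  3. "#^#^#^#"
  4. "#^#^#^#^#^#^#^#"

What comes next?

Each string is two copies of the previous one joined by '^'.
One more doubling of #^#^#^#^#^#^#^# gives the answer.

#^#^#^#^#^#^#^#^#^#^#^#^#^#^#^#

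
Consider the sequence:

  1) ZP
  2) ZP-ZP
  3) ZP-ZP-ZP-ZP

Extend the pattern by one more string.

ZP-ZP-ZP-ZP-ZP-ZP-ZP-ZP

Every step duplicates the string with '-' between the halves.
One more doubling of ZP-ZP-ZP-ZP gives the answer.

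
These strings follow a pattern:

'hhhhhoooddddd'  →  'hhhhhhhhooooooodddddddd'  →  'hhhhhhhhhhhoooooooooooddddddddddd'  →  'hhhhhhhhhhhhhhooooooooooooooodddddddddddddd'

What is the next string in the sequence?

The n-th term is 3n+2 h's then 4n-1 o's then 3n+2 d's (n = 1, 2, …).
At n = 5 the blocks have lengths 17, 19, 17.

hhhhhhhhhhhhhhhhhoooooooooooooooooooddddddddddddddddd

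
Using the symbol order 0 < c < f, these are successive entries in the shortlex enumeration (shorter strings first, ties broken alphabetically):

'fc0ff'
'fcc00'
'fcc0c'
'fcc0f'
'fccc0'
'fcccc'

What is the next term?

fcccf

The successor of fcccc increments the rightmost position that isn't already f and resets every position after it to 0.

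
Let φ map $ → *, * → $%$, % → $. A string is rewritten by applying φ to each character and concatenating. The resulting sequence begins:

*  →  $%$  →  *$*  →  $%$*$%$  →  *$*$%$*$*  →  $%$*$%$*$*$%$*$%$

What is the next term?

*$*$%$*$*$%$*$%$*$*$%$*$*

Replace each of the 17 characters of $%$*$%$*$*$%$*$%$ in place — * $ * $%$ * $ * $%$ * $%$ * $ * $%$ * $ * — and concatenate.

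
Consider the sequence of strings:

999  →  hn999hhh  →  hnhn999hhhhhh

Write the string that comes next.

s(k+1) = hn·s(k)·hhh, so each term gains hn as a prefix and hhh as a suffix.
Applying this once more to hnhn999hhhhhh:

hnhnhn999hhhhhhhhh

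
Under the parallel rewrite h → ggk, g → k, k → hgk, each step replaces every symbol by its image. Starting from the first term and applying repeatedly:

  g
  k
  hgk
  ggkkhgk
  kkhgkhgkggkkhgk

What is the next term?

Replace each of the 15 characters of kkhgkhgkggkkhgk in place — hgk hgk ggk k hgk ggk k hgk k k hgk hgk ggk k hgk — and concatenate.

hgkhgkggkkhgkggkkhgkkkhgkhgkggkkhgk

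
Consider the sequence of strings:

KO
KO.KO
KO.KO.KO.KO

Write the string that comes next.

KO.KO.KO.KO.KO.KO.KO.KO

s(k+1) = s(k)·.·s(k) — each term doubles the last with '.' between the halves.
One more doubling of KO.KO.KO.KO gives the answer.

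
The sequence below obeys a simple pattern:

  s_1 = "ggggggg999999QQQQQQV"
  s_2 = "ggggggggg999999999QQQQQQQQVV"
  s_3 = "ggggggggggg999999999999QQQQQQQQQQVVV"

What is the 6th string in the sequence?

ggggggggggggggggg999999999999999999999QQQQQQQQQQQQQQQQVVVVVV

Reading off run lengths: g runs 7, 9, 11; 9 runs 6, 9, 12; Q runs 6, 8, 10; V runs 1, 2, 3 — each is linear in n, where the shown terms are n = 2, 3, 4.
Setting n = 7 gives 17, 21, 16, 6 characters in each block.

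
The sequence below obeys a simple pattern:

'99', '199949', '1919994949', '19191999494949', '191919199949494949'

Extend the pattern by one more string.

1919191919994949494949

s(k+1) = 19·s(k)·49, so each term gains 19 as a prefix and 49 as a suffix.
One more step from 191919199949494949 gives the answer.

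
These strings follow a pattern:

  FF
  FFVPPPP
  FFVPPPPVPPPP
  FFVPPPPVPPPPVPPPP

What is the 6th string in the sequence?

The strings grow by a fixed suffix VPPPP each time.
From FFVPPPPVPPPPVPPPP, 2 further steps: FFVPPPPVPPPPVPPPP → FFVPPPPVPPPPVPPPPVPPPP → (answer).

FFVPPPPVPPPPVPPPPVPPPPVPPPP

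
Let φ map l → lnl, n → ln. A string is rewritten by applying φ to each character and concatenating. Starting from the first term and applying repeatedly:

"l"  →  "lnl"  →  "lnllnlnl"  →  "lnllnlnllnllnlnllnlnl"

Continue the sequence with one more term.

Replace each of the 21 characters of lnllnlnllnllnlnllnlnl in place — lnl ln lnl lnl ln lnl ln lnl lnl ln lnl lnl ln lnl ln lnl lnl ln lnl ln lnl — and concatenate.

lnllnlnllnllnlnllnlnllnllnlnllnllnlnllnlnllnllnlnllnlnl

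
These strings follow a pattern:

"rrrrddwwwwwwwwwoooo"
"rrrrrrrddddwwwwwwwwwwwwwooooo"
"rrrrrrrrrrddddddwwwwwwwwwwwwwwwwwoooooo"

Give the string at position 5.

The n-th term is 3n-2 r's then 2n-2 d's then 4n+1 w's then n+2 o's, where the shown terms are n = 2, 3, 4.
At n = 6 the blocks have lengths 16, 10, 25, 8.

rrrrrrrrrrrrrrrrddddddddddwwwwwwwwwwwwwwwwwwwwwwwwwoooooooo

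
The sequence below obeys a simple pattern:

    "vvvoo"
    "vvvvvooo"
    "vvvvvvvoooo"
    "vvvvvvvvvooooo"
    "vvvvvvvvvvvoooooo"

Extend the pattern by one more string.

vvvvvvvvvvvvvooooooo

Each string has the form v^{2n-1} o^{n}, where the shown terms are n = 2, 3, 4, 5, 6.
At n = 7 the blocks have lengths 13, 7.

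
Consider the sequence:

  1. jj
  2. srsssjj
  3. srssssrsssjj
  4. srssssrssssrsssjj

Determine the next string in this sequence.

Each term is the previous one with srsss prepended.
Applying this once more to srssssrssssrsssjj:

srssssrssssrssssrsssjj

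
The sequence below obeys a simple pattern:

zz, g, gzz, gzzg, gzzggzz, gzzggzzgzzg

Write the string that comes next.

This is a Fibonacci-style word recurrence s(k) = s(k−1)·s(k−2): e.g. g·zz = gzz.
The next term joins gzzggzzgzzg and gzzggzz.

gzzggzzgzzggzzggzz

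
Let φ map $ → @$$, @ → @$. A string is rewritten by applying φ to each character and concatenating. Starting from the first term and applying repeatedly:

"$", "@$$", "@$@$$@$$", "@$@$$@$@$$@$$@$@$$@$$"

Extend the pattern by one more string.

Replace each of the 21 characters of @$@$$@$@$$@$$@$@$$@$$ in place — @$ @$$ @$ @$$ @$$ @$ @$$ @$ @$$ @$$ @$ @$$ @$$ @$ @$$ @$ @$$ @$$ @$ @$$ @$$ — and concatenate.

@$@$$@$@$$@$$@$@$$@$@$$@$$@$@$$@$$@$@$$@$@$$@$$@$@$$@$$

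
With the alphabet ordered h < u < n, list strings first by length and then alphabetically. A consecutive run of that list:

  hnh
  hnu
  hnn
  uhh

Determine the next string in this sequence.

Find the rightmost character of uhh below n, bump it to the next letter, and reset everything to its right to h.

uhu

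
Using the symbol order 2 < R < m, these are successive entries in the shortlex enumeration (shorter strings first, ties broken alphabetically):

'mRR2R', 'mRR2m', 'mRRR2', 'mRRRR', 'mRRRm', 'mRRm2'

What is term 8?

mRRmm

Advancing 2 positions from mRRm2 through mRRm2 → mRRmR reaches term 8.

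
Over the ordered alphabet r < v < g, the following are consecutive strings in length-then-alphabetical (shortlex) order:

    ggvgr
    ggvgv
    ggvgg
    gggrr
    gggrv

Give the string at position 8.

Continuing the enumeration 3 steps past gggrv: gggrv → gggrg → gggvr → (answer).

gggvv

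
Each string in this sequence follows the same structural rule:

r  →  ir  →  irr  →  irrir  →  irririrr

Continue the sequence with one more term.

This is a Fibonacci-style word recurrence s(k) = s(k−1)·s(k−2): e.g. ir·r = irr.
The next term joins irririrr and irrir.

irririrrirrir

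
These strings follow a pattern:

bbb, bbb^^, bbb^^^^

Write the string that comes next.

Each term is the previous one with ^^ appended.
One more step from bbb^^^^ gives the answer.

bbb^^^^^^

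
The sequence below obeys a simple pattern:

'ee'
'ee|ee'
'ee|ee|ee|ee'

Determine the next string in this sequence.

ee|ee|ee|ee|ee|ee|ee|ee

Every step duplicates the string with '|' between the halves.
One more doubling of ee|ee|ee|ee gives the answer.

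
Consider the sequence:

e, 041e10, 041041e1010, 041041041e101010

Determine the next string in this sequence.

Each term wraps the previous one in 041 on the left and 10 on the right.
Applying this once more to 041041041e101010:

041041041041e10101010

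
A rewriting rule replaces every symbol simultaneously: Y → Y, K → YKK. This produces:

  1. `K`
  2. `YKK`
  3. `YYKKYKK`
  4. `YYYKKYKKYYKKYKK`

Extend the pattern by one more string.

Rewriting the 15 symbols of YYYKKYKKYYKKYKK one by one yields Y Y Y YKK YKK Y YKK YKK Y Y YKK YKK Y YKK YKK; concatenated:

YYYYKKYKKYYKKYKKYYYKKYKKYYKKYKK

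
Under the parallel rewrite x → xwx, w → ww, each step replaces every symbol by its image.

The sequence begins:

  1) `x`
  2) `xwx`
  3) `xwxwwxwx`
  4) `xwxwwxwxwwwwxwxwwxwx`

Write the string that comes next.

Replace each of the 20 characters of xwxwwxwxwwwwxwxwwxwx in place — xwx ww xwx ww ww xwx ww xwx ww ww ww ww xwx ww xwx ww ww xwx ww xwx — and concatenate.

xwxwwxwxwwwwxwxwwxwxwwwwwwwwxwxwwxwxwwwwxwxwwxwx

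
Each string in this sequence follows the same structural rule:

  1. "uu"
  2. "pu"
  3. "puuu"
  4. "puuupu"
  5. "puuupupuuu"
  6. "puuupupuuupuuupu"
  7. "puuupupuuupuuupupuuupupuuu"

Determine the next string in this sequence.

This is a Fibonacci-style word recurrence s(k) = s(k−1)·s(k−2): e.g. pu·uu = puuu.
The next term joins puuupupuuupuuupupuuupupuuu and puuupupuuupuuupu.

puuupupuuupuuupupuuupupuuupuuupupuuupuuupu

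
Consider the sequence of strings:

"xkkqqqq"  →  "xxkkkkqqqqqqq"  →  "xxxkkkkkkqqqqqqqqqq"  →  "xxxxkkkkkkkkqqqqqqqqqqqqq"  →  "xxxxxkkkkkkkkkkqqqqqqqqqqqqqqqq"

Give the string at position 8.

Each string has the form x^{n} k^{2n} q^{3n+1} (n = 1, 2, …).
At n = 8 the blocks have lengths 8, 16, 25.

xxxxxxxxkkkkkkkkkkkkkkkkqqqqqqqqqqqqqqqqqqqqqqqqq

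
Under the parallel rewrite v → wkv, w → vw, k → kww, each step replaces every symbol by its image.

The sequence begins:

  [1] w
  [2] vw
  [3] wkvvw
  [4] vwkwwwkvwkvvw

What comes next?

Replace each of the 13 characters of vwkwwwkvwkvvw in place — wkv vw kww vw vw vw kww wkv vw kww wkv wkv vw — and concatenate.

wkvvwkwwvwvwvwkwwwkvvwkwwwkvwkvvw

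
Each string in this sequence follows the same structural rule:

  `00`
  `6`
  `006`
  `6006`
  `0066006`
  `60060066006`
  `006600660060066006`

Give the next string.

60060066006006600660060066006

Each term (from the third on) is the two preceding terms concatenated in order: term 3 = 00·6 = 006.
Continuing: 60060066006 · 006600660060066006 gives term 8.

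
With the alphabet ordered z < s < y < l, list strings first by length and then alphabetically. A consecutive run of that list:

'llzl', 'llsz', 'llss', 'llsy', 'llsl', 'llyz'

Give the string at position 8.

Advancing 2 positions from llyz through llyz → llys reaches term 8.

llyy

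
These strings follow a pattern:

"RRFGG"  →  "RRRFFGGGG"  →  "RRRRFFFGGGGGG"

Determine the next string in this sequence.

The n-th term is n+1 R's then n F's then 2n G's (n = 1, 2, …).
For the next term, n = 4, so the run lengths are 5, 4, 8.

RRRRRFFFFGGGGGGGG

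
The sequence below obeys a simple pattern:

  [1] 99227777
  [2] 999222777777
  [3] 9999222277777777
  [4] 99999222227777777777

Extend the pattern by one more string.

999999222222777777777777

Each string has the form 9^{n} 2^{n} 7^{2n}, where the shown terms are n = 2, 3, 4, 5.
For the next term, n = 6, so the run lengths are 6, 6, 12.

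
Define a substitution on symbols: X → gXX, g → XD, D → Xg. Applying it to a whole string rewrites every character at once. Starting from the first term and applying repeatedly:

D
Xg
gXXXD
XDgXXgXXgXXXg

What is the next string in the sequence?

Applying the rule to each of the 13 symbols of XDgXXgXXgXXXg gives the pieces gXX Xg XD gXX gXX XD gXX gXX XD gXX gXX gXX XD, which concatenate to the answer.

gXXXgXDgXXgXXXDgXXgXXXDgXXgXXgXXXD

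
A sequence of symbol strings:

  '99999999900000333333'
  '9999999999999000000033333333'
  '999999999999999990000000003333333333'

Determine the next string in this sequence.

99999999999999999999900000000000333333333333

Each string has the form 9^{4n+1} 0^{2n+1} 3^{2n+2}, where the shown terms are n = 2, 3, 4.
For the next term, n = 5, so the run lengths are 21, 11, 12.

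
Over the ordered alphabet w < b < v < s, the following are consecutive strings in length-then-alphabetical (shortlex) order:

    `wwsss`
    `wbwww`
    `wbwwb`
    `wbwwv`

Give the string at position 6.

Advancing 2 positions from wbwwv through wbwwv → wbwws reaches term 6.

wbwbw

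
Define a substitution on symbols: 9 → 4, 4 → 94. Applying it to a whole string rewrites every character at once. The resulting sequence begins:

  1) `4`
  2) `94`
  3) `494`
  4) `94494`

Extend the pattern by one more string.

Expanding 94494: 9→4, 4→94, 4→94, 9→4, 4→94. Concatenated: 4 94 94 4 94.

49494494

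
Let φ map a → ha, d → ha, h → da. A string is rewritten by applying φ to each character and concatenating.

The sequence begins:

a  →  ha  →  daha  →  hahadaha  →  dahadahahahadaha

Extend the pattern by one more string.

Replace each of the 16 characters of dahadahahahadaha in place — ha ha da ha ha ha da ha da ha da ha ha ha da ha — and concatenate.

hahadahahahadahadahadahahahadaha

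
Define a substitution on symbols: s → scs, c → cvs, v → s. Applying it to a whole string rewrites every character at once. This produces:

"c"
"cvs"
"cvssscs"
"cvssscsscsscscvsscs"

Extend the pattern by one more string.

cvssscsscsscscvsscsscscvsscsscscvsscscvssscsscscvsscs

Applying the rule to each of the 19 symbols of cvssscsscsscscvsscs gives the pieces cvs s scs scs scs cvs scs scs cvs scs scs cvs scs cvs s scs scs cvs scs, which concatenate to the answer.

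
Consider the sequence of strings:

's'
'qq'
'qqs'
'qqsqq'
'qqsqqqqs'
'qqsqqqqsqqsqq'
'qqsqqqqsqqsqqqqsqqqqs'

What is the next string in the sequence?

This is a Fibonacci-style word recurrence s(k) = s(k−1)·s(k−2): e.g. qq·s = qqs.
So term 8 is qqsqqqqsqqsqqqqsqqqqs·qqsqqqqsqqsqq.

qqsqqqqsqqsqqqqsqqqqsqqsqqqqsqqsqq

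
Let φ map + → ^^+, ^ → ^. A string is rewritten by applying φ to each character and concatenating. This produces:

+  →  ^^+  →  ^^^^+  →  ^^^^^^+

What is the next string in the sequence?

Rewriting each symbol of ^^^^^^+: ^→^, ^→^, ^→^, ^→^, ^→^, ^→^, +→^^+, which concatenates to ^ ^ ^ ^ ^ ^ ^^+.

^^^^^^^^+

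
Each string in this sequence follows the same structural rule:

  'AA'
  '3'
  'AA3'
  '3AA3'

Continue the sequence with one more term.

Each term (from the third on) is the two preceding terms concatenated in order: term 3 = AA·3 = AA3.
The next term joins AA3 and 3AA3.

AA33AA3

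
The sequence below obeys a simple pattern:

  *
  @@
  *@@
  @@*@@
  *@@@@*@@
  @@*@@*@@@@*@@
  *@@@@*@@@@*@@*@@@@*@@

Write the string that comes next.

@@*@@*@@@@*@@*@@@@*@@@@*@@*@@@@*@@

Each term (from the third on) is the two preceding terms concatenated in order: term 3 = *·@@ = *@@.
So term 8 is @@*@@*@@@@*@@·*@@@@*@@@@*@@*@@@@*@@.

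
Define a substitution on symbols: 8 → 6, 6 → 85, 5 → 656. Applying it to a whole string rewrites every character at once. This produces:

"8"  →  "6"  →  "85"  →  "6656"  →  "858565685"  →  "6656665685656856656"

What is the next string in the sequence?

858565685858565685665685656856656858565685

Replace each of the 19 characters of 6656665685656856656 in place — 85 85 656 85 85 85 656 85 6 656 85 656 85 6 656 85 85 656 85 — and concatenate.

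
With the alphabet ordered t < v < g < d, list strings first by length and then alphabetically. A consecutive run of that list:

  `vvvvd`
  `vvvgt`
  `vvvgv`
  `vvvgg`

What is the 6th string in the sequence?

vvvdt

Stepping forward 2 times from vvvgg: vvvgg → vvvgd, then the target.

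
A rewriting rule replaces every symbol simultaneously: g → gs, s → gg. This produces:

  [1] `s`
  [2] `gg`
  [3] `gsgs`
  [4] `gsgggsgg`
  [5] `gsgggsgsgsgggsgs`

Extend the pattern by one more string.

Rewriting the 16 symbols of gsgggsgsgsgggsgs one by one yields gs gg gs gs gs gg gs gg gs gg gs gs gs gg gs gg; concatenated:

gsgggsgsgsgggsgggsgggsgsgsgggsgg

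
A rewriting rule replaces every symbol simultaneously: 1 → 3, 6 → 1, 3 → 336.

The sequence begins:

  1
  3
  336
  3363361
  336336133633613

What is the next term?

336336133633613336336133633613336

Applying the rule to each of the 15 symbols of 336336133633613 gives the pieces 336 336 1 336 336 1 3 336 336 1 336 336 1 3 336, which concatenate to the answer.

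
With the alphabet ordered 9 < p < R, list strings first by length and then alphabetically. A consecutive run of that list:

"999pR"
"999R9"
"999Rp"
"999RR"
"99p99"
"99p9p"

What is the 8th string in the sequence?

99pp9

Continuing the enumeration 2 steps past 99p9p: 99p9p → 99p9R → (answer).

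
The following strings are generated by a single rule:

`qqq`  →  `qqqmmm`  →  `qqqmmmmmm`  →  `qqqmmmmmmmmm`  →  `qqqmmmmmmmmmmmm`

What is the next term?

Every step adds mmm to the end: s(k+1) = s(k)·mmm.
Applying this once more to qqqmmmmmmmmmmmm:

qqqmmmmmmmmmmmmmmm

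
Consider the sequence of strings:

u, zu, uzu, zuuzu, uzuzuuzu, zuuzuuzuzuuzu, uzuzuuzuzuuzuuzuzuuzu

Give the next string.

This is a Fibonacci-style word recurrence s(k) = s(k−2)·s(k−1): e.g. u·zu = uzu.
Continuing: zuuzuuzuzuuzu · uzuzuuzuzuuzuuzuzuuzu gives term 8.

zuuzuuzuzuuzuuzuzuuzuzuuzuuzuzuuzu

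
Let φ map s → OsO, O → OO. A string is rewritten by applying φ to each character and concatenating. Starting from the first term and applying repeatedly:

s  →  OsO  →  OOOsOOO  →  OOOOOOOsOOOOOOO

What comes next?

Replace each of the 15 characters of OOOOOOOsOOOOOOO in place — OO OO OO OO OO OO OO OsO OO OO OO OO OO OO OO — and concatenate.

OOOOOOOOOOOOOOOsOOOOOOOOOOOOOOO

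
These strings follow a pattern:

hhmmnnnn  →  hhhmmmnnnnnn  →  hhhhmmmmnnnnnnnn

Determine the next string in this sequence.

hhhhhmmmmmnnnnnnnnnn

The n-th term is n h's then n m's then 2n n's, where the shown terms are n = 2, 3, 4.
Setting n = 5 gives 5, 5, 10 characters in each block.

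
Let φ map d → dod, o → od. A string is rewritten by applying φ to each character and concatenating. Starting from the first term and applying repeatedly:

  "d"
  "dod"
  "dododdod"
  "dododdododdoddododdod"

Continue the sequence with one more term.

Replace each of the 21 characters of dododdododdoddododdod in place — dod od dod od dod dod od dod od dod dod od dod dod od dod od dod dod od dod — and concatenate.

dododdododdoddododdododdoddododdoddododdododdoddododdod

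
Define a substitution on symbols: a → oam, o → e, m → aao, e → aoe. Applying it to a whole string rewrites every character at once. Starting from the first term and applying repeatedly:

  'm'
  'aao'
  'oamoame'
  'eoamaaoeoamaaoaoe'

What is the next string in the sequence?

Rewriting the 17 symbols of eoamaaoeoamaaoaoe one by one yields aoe e oam aao oam oam e aoe e oam aao oam oam e oam e aoe; concatenated:

aoeeoamaaooamoameaoeeoamaaooamoameoameaoe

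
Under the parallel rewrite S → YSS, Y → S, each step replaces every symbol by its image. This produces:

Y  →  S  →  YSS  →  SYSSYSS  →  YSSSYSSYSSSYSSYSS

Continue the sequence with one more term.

Rewriting the 17 symbols of YSSSYSSYSSSYSSYSS one by one yields S YSS YSS YSS S YSS YSS S YSS YSS YSS S YSS YSS S YSS YSS; concatenated:

SYSSYSSYSSSYSSYSSSYSSYSSYSSSYSSYSSSYSSYSS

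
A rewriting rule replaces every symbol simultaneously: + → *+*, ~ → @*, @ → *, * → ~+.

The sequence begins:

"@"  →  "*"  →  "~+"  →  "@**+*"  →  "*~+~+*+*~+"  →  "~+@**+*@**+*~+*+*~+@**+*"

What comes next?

Rewriting the 24 symbols of ~+@**+*@**+*~+*+*~+@**+* one by one yields @* *+* * ~+ ~+ *+* ~+ * ~+ ~+ *+* ~+ @* *+* ~+ *+* ~+ @* *+* * ~+ ~+ *+* ~+; concatenated:

@**+**~+~+*+*~+*~+~+*+*~+@**+*~+*+*~+@**+**~+~+*+*~+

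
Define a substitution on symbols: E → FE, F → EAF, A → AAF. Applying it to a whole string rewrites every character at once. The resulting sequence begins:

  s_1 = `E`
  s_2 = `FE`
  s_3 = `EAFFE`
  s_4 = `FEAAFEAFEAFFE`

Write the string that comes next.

φ(FEAAFEAFEAFFE) expands symbol-by-symbol to EAF FE AAF AAF EAF FE AAF EAF FE AAF EAF EAF FE; joining the 13 pieces gives the next term.

EAFFEAAFAAFEAFFEAAFEAFFEAAFEAFEAFFE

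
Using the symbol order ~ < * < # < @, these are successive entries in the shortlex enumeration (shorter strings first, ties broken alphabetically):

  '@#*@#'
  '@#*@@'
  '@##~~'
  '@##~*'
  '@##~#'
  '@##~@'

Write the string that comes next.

@##*~

Treat @##~@ as a base-4 numeral over the given alphabet and add one, carrying through any trailing @'s.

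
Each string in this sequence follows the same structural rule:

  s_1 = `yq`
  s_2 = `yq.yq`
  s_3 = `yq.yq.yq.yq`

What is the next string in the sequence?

s(k+1) = s(k)·.·s(k) — each term doubles the last with '.' between the halves.
Doubling yq.yq.yq.yq with '.' between the halves:

yq.yq.yq.yq.yq.yq.yq.yq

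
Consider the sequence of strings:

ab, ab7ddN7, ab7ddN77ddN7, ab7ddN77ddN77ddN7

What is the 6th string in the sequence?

ab7ddN77ddN77ddN77ddN77ddN7

Every step adds 7ddN7 to the end: s(k+1) = s(k)·7ddN7.
From ab7ddN77ddN77ddN7, 2 further steps: ab7ddN77ddN77ddN7 → ab7ddN77ddN77ddN77ddN7 → (answer).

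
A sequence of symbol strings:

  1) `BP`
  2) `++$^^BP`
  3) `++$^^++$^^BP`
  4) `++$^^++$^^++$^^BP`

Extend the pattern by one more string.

Each term is the previous one with ++$^^ prepended.
So the next term is ++$^^·++$^^++$^^++$^^BP.

++$^^++$^^++$^^++$^^BP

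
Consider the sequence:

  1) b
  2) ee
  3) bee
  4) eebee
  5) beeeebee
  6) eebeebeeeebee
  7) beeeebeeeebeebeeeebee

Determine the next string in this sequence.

eebeebeeeebeebeeeebeeeebeebeeeebee

From term 3 onward, concatenate the second-to-last term with the last: b·ee = bee, ee·bee = eebee, …
The next term joins eebeebeeeebee and beeeebeeeebeebeeeebee.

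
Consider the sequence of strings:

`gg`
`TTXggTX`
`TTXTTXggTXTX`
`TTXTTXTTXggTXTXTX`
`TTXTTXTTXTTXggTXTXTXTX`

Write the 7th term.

Every step adds TTX to the front and TX to the end of the previous string.
From TTXTTXTTXTTXggTXTXTXTX, 2 further steps: TTXTTXTTXTTXggTXTXTXTX → TTXTTXTTXTTXTTXggTXTXTXTXTX → (answer).

TTXTTXTTXTTXTTXTTXggTXTXTXTXTXTX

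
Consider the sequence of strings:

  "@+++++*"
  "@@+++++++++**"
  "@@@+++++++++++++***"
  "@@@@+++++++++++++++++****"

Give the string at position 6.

@@@@@@+++++++++++++++++++++++++******

Each string has the form @^{n} +^{4n+1} *^{n} (n = 1, 2, …).
At n = 6 the blocks have lengths 6, 25, 6.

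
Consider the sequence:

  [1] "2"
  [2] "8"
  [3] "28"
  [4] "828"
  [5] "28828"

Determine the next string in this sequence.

82828828

This is a Fibonacci-style word recurrence s(k) = s(k−2)·s(k−1): e.g. 2·8 = 28.
The next term joins 828 and 28828.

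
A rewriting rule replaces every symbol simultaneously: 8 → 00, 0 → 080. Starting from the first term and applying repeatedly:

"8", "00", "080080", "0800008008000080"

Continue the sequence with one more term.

φ(0800008008000080) expands symbol-by-symbol to 080 00 080 080 080 080 00 080 080 00 080 080 080 080 00 080; joining the 16 pieces gives the next term.

08000080080080080000800800008008008008000080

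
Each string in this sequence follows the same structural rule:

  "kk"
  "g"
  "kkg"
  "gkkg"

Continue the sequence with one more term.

kkggkkg

This is a Fibonacci-style word recurrence s(k) = s(k−2)·s(k−1): e.g. kk·g = kkg.
Continuing: kkg · gkkg gives term 5.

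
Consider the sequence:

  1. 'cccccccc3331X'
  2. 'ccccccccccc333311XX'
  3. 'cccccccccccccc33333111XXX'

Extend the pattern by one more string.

ccccccccccccccccc3333331111XXXX

The n-th term is 3n+2 c's then n+1 3's then n-1 1's then n-1 X's, where the shown terms are n = 2, 3, 4.
Setting n = 5 gives 17, 6, 4, 4 characters in each block.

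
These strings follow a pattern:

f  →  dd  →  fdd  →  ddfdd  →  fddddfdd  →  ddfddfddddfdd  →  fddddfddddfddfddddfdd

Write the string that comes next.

ddfddfddddfddfddddfddddfddfddddfdd

Each term (from the third on) is the two preceding terms concatenated in order: term 3 = f·dd = fdd.
So term 8 is ddfddfddddfdd·fddddfddddfddfddddfdd.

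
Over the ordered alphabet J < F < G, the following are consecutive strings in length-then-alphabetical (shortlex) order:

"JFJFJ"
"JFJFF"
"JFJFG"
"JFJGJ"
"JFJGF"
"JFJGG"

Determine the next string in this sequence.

JFFJJ

Treat JFJGG as a base-3 numeral over the given alphabet and add one, carrying through any trailing G's.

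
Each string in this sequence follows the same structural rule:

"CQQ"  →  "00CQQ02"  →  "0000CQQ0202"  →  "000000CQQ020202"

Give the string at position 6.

0000000000CQQ0202020202

Each term wraps the previous one in 00 on the left and 02 on the right.
From 000000CQQ020202, 2 further steps: 000000CQQ020202 → 00000000CQQ02020202 → (answer).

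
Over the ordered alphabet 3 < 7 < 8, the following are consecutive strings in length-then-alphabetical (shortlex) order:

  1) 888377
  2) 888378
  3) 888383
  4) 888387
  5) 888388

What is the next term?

888733

Treat 888388 as a base-3 numeral over the given alphabet and add one, carrying through any trailing 8's.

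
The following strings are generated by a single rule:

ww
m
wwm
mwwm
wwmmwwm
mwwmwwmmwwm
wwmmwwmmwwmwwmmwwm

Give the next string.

From term 3 onward, concatenate the second-to-last term with the last: ww·m = wwm, m·wwm = mwwm, …
So term 8 is mwwmwwmmwwm·wwmmwwmmwwmwwmmwwm.

mwwmwwmmwwmwwmmwwmmwwmwwmmwwm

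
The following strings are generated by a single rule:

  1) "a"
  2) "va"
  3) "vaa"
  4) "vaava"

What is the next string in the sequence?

Each term (from the third on) is the previous term followed by the one before it: term 3 = va·a = vaa.
So term 5 is vaava·vaa.

vaavavaa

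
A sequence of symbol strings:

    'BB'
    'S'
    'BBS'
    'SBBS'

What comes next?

BBSSBBS

From term 3 onward, concatenate the second-to-last term with the last: BB·S = BBS, S·BBS = SBBS, …
The next term joins BBS and SBBS.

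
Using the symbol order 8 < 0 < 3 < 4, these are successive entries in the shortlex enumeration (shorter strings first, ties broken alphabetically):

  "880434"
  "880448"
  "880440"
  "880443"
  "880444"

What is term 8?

883883

Stepping forward 3 times from 880444: 880444 → 883888 → 883880, then the target.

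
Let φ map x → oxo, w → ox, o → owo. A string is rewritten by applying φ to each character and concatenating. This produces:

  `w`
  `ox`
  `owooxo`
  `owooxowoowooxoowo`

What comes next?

owooxowoowooxoowooxowoowooxowoowooxoowoowooxowo

Applying the rule to each of the 17 symbols of owooxowoowooxoowo gives the pieces owo ox owo owo oxo owo ox owo owo ox owo owo oxo owo owo ox owo, which concatenate to the answer.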